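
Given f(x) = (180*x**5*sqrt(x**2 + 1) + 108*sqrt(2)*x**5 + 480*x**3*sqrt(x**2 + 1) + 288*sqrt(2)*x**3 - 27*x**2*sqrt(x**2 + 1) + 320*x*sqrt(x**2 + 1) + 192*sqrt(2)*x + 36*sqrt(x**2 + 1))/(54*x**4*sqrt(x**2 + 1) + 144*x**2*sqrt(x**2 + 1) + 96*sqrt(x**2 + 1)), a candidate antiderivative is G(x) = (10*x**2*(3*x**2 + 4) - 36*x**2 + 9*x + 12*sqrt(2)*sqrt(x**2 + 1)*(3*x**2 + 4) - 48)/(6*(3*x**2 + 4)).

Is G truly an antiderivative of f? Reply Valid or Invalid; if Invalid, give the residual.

d/dx[G] = (180*x**5*sqrt(x**2 + 1) + 108*sqrt(2)*x**5 + 480*x**3*sqrt(x**2 + 1) + 288*sqrt(2)*x**3 - 27*x**2*sqrt(x**2 + 1) + 320*x*sqrt(x**2 + 1) + 192*sqrt(2)*x + 36*sqrt(x**2 + 1))/(54*x**4*sqrt(x**2 + 1) + 144*x**2*sqrt(x**2 + 1) + 96*sqrt(x**2 + 1))
This equals f(x) exactly, so the claim holds.

Valid. The derivative of G reproduces f.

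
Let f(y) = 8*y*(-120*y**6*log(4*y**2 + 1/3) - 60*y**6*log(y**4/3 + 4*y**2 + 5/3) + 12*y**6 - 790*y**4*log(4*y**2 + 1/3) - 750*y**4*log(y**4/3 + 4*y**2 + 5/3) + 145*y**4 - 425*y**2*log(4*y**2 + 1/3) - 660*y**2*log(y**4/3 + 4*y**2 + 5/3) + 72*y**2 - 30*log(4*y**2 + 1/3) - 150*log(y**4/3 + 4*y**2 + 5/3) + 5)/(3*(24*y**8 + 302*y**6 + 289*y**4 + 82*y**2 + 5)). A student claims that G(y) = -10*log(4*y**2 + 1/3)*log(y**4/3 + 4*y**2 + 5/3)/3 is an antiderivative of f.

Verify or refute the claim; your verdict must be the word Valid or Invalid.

d/dy[G] = (-480*y**5*log(4*y**2 + 1/3) - 240*y**5*log(y**4/3 + 4*y**2 + 5/3) - 2920*y**3*log(4*y**2 + 1/3) - 2880*y**3*log(y**4/3 + 4*y**2 + 5/3) - 240*y*log(4*y**2 + 1/3) - 1200*y*log(y**4/3 + 4*y**2 + 5/3))/(36*y**6 + 435*y**4 + 216*y**2 + 15)
d/dy[G] - f(y) = -8*y/(6*y**2 + 3) != 0.

Invalid: d/dy[G] - f = -8*y/(6*y**2 + 3), which is not 0.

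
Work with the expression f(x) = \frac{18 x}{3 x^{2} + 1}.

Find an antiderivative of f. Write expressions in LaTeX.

The substitution u = 3 x^{2} + 1 works: f is exactly (dF/du)*(du/dx) for that inner function.
Check: d/dx[3 \log{\left(3 x^{2} + 1 \right)}] = \frac{18 x}{3 x^{2} + 1} = f(x).

An antiderivative is F(x) = 3 \log{\left(3 x^{2} + 1 \right)}.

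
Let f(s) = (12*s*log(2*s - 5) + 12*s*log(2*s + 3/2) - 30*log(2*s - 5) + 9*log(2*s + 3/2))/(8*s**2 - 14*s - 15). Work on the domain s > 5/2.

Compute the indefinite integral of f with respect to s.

F(s) = 3*log(2*s - 5)*log(2*s + 3/2)/2 + C

f has the shape u'v + uv' for u = 3*log(2*s - 5)/2 and v = log(2*s + 3/2) — it is the derivative of the product u*v.
Check: d/ds[3*log(2*s - 5)*log(2*s + 3/2)/2] = (12*s*log(2*s - 5) + 12*s*log(2*s + 3/2) - 30*log(2*s - 5) + 9*log(2*s + 3/2))/(8*s**2 - 14*s - 15) = f(s).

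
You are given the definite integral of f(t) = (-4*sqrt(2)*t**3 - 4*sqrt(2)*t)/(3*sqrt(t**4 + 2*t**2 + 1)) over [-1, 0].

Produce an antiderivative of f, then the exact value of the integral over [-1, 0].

Antiderivative: F(t) = -2*sqrt(2*t**4 + 4*t**2 + 2)/3; value = 2*sqrt(2)/3

f matches the chain-rule pattern g'(h)*h' with inner function h(t) = 2*t**4 + 4*t**2 + 2; substituting u = h(t) collapses the integral.
F(t) = -2*sqrt(2*t**4 + 4*t**2 + 2)/3 is an antiderivative of f.
Check: d/dt[-2*sqrt(2*t**4 + 4*t**2 + 2)/3] = (-4*sqrt(2)*t**3 - 4*sqrt(2)*t)/(3*sqrt(t**4 + 2*t**2 + 1)) = f(t).
F(0) = -2*sqrt(2)/3; F(-1) = -4*sqrt(2)/3.
Integral = F(0) - F(-1) = 2*sqrt(2)/3.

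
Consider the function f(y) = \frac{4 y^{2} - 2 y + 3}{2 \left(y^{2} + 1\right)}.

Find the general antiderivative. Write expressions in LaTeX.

F(y) = \frac{4 y - \log{\left(y^{2} + 1 \right)} - \operatorname{atan}{\left(y \right)}}{2} + C

Whatever form F(y) takes, F'(y) = f(y) is non-negotiable.
Check: d/dy[\frac{4 y - \log{\left(y^{2} + 1 \right)} - \operatorname{atan}{\left(y \right)}}{2}] = \frac{4 y^{2} - 2 y + 3}{2 y^{2} + 2}, which equals f(y).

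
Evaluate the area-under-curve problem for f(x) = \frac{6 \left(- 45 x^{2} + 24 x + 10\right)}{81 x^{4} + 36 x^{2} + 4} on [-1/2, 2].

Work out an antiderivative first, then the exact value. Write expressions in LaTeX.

Antiderivative: F(x) = \frac{2 \left(15 x - 4\right)}{9 x^{2} + 2}; value = \frac{2190}{323}

f has the shape u'v + uv' for u = \frac{1}{\frac{3 x^{2}}{2} + \frac{1}{3}} and v = 5 x - \frac{4}{3} — it is the derivative of the product u*v.
F(x) = \frac{2 \left(15 x - 4\right)}{9 x^{2} + 2} is an antiderivative of f.
Check: d/dx[\frac{2 \left(15 x - 4\right)}{9 x^{2} + 2}] = \frac{- 270 x^{2} + 144 x + 60}{81 x^{4} + 36 x^{2} + 4}, which equals f(x).
F(2) = \frac{26}{19}; F(-1/2) = - \frac{92}{17}.
Integral = F(2) - F(-1/2) = \frac{2190}{323}.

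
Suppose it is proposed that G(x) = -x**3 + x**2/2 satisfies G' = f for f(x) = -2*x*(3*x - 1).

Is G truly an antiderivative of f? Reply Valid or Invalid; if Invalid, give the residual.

d/dx[G] = -3*x**2 + x
d/dx[G] - f(x) = 3*x**2 - x != 0.

Invalid: d/dx[G] - f = 3*x**2 - x, which is not 0.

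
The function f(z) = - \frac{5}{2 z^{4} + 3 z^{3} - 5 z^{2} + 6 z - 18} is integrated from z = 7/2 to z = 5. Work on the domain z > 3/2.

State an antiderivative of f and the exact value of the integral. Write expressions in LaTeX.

The denominator factors as \left(z + 3\right) \left(2 z - 3\right) \left(z^{2} + 2\right); partial fractions split f into directly integrable pieces: \frac{5 \left(3 z + 13\right)}{187 \left(z^{2} + 2\right)} - \frac{40}{153 \left(2 z - 3\right)} + \frac{5}{99 \left(z + 3\right)}.
F(z) = - \frac{20 \log{\left(z - \frac{3}{2} \right)}}{153} + \frac{5 \log{\left(z + 3 \right)}}{99} + \frac{15 \log{\left(z^{2} + 2 \right)}}{374} + \frac{65 \sqrt{2} \operatorname{atan}{\left(\frac{\sqrt{2} z}{2} \right)}}{374} is an antiderivative of f.
Check: d/dz[- \frac{20 \log{\left(z - \frac{3}{2} \right)}}{153} + \frac{5 \log{\left(z + 3 \right)}}{99} + \frac{15 \log{\left(z^{2} + 2 \right)}}{374} + \frac{65 \sqrt{2} \operatorname{atan}{\left(\frac{\sqrt{2} z}{2} \right)}}{374}] = - \frac{5}{2 z^{4} + 3 z^{3} - 5 z^{2} + 6 z - 18} = f(z).
F(5) = - \frac{20 \log{\left(\frac{7}{2} \right)}}{153} + \frac{5 \log{\left(8 \right)}}{99} + \frac{15 \log{\left(27 \right)}}{374} + \frac{65 \sqrt{2} \operatorname{atan}{\left(\frac{5 \sqrt{2}}{2} \right)}}{374}; F(7/2) = - \frac{20 \log{\left(2 \right)}}{153} + \frac{5 \log{\left(\frac{13}{2} \right)}}{99} + \frac{15 \log{\left(\frac{57}{4} \right)}}{374} + \frac{65 \sqrt{2} \operatorname{atan}{\left(\frac{7 \sqrt{2}}{4} \right)}}{374}.
Integral = F(5) - F(7/2) = - \frac{65 \sqrt{2} \operatorname{atan}{\left(\frac{7 \sqrt{2}}{4} \right)}}{374} - \frac{20 \log{\left(\frac{7}{2} \right)}}{153} - \frac{15 \log{\left(\frac{57}{4} \right)}}{374} - \frac{5 \log{\left(\frac{13}{2} \right)}}{99} + \frac{20 \log{\left(2 \right)}}{153} + \frac{5 \log{\left(8 \right)}}{99} + \frac{15 \log{\left(27 \right)}}{374} + \frac{65 \sqrt{2} \operatorname{atan}{\left(\frac{5 \sqrt{2}}{2} \right)}}{374}.

Antiderivative: F(z) = - \frac{20 \log{\left(z - \frac{3}{2} \right)}}{153} + \frac{5 \log{\left(z + 3 \right)}}{99} + \frac{15 \log{\left(z^{2} + 2 \right)}}{374} + \frac{65 \sqrt{2} \operatorname{atan}{\left(\frac{\sqrt{2} z}{2} \right)}}{374}; value = - \frac{65 \sqrt{2} \operatorname{atan}{\left(\frac{7 \sqrt{2}}{4} \right)}}{374} - \frac{20 \log{\left(\frac{7}{2} \right)}}{153} - \frac{15 \log{\left(\frac{57}{4} \right)}}{374} - \frac{5 \log{\left(\frac{13}{2} \right)}}{99} + \frac{20 \log{\left(2 \right)}}{153} + \frac{5 \log{\left(8 \right)}}{99} + \frac{15 \log{\left(27 \right)}}{374} + \frac{65 \sqrt{2} \operatorname{atan}{\left(\frac{5 \sqrt{2}}{2} \right)}}{374}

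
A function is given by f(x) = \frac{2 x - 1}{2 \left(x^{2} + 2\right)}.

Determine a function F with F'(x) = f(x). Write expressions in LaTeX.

An antiderivative is F(x) = - \frac{- 2 \log{\left(x^{2} + 2 \right)} + \sqrt{2} \operatorname{atan}{\left(\frac{\sqrt{2} x}{2} \right)}}{4}.

An antiderivative F(x) passes only if d/dx[F] lands on f(x) exactly.
Check: d/dx[- \frac{- 2 \log{\left(x^{2} + 2 \right)} + \sqrt{2} \operatorname{atan}{\left(\frac{\sqrt{2} x}{2} \right)}}{4}] = \frac{2 x - 1}{2 x^{2} + 4}, which equals f(x).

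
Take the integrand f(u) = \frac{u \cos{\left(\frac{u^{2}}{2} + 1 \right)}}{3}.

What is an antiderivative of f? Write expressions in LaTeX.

An antiderivative is F(u) = \frac{\sin{\left(\frac{u^{2}}{2} + 1 \right)}}{3}.

The substitution w = \frac{u^{2}}{2} + 1 works: f is exactly (dF/dw)*(dw/du) for that inner function.
Check: d/du[\frac{\sin{\left(\frac{u^{2}}{2} + 1 \right)}}{3}] = \frac{u \cos{\left(\frac{u^{2}}{2} + 1 \right)}}{3} = f(u).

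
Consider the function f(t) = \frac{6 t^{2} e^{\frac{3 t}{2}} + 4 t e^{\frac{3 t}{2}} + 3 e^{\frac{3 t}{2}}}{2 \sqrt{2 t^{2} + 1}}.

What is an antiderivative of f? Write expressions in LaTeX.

f has the shape u'v + uv' for u = \sqrt{2 t^{2} + 1} and v = e^{\frac{3 t}{2}} — it is the derivative of the product u*v.
Check: d/dt[\sqrt{2 t^{2} + 1} e^{\frac{3 t}{2}}] = \frac{6 t^{2} e^{\frac{3 t}{2}} + 4 t e^{\frac{3 t}{2}} + 3 e^{\frac{3 t}{2}}}{2 \sqrt{2 t^{2} + 1}} = f(t).

An antiderivative is F(t) = \sqrt{2 t^{2} + 1} e^{\frac{3 t}{2}}.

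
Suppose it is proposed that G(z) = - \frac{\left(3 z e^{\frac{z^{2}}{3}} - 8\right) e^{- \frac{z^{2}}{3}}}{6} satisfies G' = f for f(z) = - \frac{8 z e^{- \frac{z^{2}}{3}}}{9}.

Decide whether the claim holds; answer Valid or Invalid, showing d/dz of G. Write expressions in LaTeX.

Invalid: d/dz[G] - f = - \frac{1}{2}, which is not 0.

d/dz[G] = \frac{\left(- 16 z - 9 e^{\frac{z^{2}}{3}}\right) e^{- \frac{z^{2}}{3}}}{18}
d/dz[G] - f(z) = - \frac{1}{2} != 0.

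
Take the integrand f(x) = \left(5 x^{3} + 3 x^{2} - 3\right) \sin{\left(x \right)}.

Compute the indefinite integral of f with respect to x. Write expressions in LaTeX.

F(x) = - 5 x^{3} \cos{\left(x \right)} + 15 x^{2} \sin{\left(x \right)} - 3 x^{2} \cos{\left(x \right)} + 6 x \sin{\left(x \right)} + 30 x \cos{\left(x \right)} - 30 \sin{\left(x \right)} + 9 \cos{\left(x \right)} + C

Whatever form F(x) takes, F'(x) = f(x) is non-negotiable.
Check: d/dx[- 5 x^{3} \cos{\left(x \right)} + 15 x^{2} \sin{\left(x \right)} - 3 x^{2} \cos{\left(x \right)} + 6 x \sin{\left(x \right)} + 30 x \cos{\left(x \right)} - 30 \sin{\left(x \right)} + 9 \cos{\left(x \right)}] = 5 x^{3} \sin{\left(x \right)} + 3 x^{2} \sin{\left(x \right)} - 3 \sin{\left(x \right)}, which equals f(x).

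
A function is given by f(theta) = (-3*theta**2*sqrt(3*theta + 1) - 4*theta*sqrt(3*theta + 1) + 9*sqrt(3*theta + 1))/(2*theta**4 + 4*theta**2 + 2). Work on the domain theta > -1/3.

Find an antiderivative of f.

An antiderivative is F(theta) = (3*theta + 1)**(3/2)/(theta**2 + 1).

f has the shape u'v + uv' for u = 1/(theta**2 + 1) and v = (3*theta + 1)**(3/2) — it is the derivative of the product u*v.
Check: d/dtheta[(3*theta + 1)**(3/2)/(theta**2 + 1)] = (-3*theta**2*sqrt(3*theta + 1) - 4*theta*sqrt(3*theta + 1) + 9*sqrt(3*theta + 1))/(2*theta**4 + 4*theta**2 + 2) = f(theta).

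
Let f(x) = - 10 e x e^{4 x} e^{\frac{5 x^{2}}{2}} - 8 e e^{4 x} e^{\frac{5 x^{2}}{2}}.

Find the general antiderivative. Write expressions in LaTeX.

F(x) = - 2 e e^{4 x} e^{\frac{5 x^{2}}{2}} + C

f matches the chain-rule pattern g'(h)*h' with inner function h(x) = \frac{5 x^{2}}{2} + 4 x + 1; substituting u = h(x) collapses the integral.
Check: d/dx[- 2 e e^{4 x} e^{\frac{5 x^{2}}{2}}] = - 10 e x e^{4 x} e^{\frac{5 x^{2}}{2}} - 8 e e^{4 x} e^{\frac{5 x^{2}}{2}} = f(x).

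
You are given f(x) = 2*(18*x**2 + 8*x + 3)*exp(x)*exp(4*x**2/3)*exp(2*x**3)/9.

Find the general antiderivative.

The substitution u = 2*x**3 + 4*x**2/3 + x works: f is exactly (dF/du)*(du/dx) for that inner function.
Check: d/dx[2*exp(2*x**3 + 4*x**2/3 + x)/3] = 4*x**2*exp(x)*exp(4*x**2/3)*exp(2*x**3) + 16*x*exp(x)*exp(4*x**2/3)*exp(2*x**3)/9 + 2*exp(x)*exp(4*x**2/3)*exp(2*x**3)/3, which equals f(x).

F(x) = 2*exp(2*x**3 + 4*x**2/3 + x)/3 + C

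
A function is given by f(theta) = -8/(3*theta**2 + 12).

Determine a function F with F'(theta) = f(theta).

Any candidate F(theta) must reproduce f(theta) exactly when differentiated.
Check: d/dtheta[-4*atan(theta/2)/3] = -8/(3*theta**2 + 12) = f(theta).

An antiderivative is F(theta) = -4*atan(theta/2)/3.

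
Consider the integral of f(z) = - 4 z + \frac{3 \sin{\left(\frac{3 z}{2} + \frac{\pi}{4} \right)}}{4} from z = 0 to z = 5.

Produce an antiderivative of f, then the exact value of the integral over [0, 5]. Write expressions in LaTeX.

Antiderivative: F(z) = - 2 z^{2} - \frac{\cos{\left(\frac{3 z}{2} + \frac{\pi}{4} \right)}}{2}; value = -50 - \frac{\cos{\left(\frac{\pi}{4} + \frac{15}{2} \right)}}{2} + \frac{\sqrt{2}}{4}

The integrand splits into summands that can be handled one at a time.
F(z) = - 2 z^{2} - \frac{\cos{\left(\frac{3 z}{2} + \frac{\pi}{4} \right)}}{2} is an antiderivative of f.
Check: d/dz[- 2 z^{2} - \frac{\cos{\left(\frac{3 z}{2} + \frac{\pi}{4} \right)}}{2}] = - 4 z + \frac{3 \sin{\left(\frac{3 z}{2} + \frac{\pi}{4} \right)}}{4} = f(z).
F(5) = -50 - \frac{\cos{\left(\frac{\pi}{4} + \frac{15}{2} \right)}}{2}; F(0) = - \frac{\sqrt{2}}{4}.
Integral = F(5) - F(0) = -50 - \frac{\cos{\left(\frac{\pi}{4} + \frac{15}{2} \right)}}{2} + \frac{\sqrt{2}}{4}.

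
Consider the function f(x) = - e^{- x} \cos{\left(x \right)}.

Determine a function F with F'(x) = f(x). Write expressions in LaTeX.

Any candidate F(x) must reproduce f(x) exactly when differentiated.
Check: d/dx[\frac{\left(- \sin{\left(x \right)} + \cos{\left(x \right)}\right) e^{- x}}{2}] = - e^{- x} \cos{\left(x \right)} = f(x).

An antiderivative is F(x) = \frac{\left(- \sin{\left(x \right)} + \cos{\left(x \right)}\right) e^{- x}}{2}.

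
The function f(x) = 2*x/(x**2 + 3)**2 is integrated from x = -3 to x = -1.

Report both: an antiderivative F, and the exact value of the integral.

The substitution u = 2*x**2 + 6 works: f is exactly (dF/du)*(du/dx) for that inner function.
F(x) = -1/(x**2 + 3) is an antiderivative of f.
Check: d/dx[-1/(x**2 + 3)] = 2*x/(x**4 + 6*x**2 + 9), which equals f(x).
F(-1) = -1/4; F(-3) = -1/12.
Integral = F(-1) - F(-3) = -1/6.

Antiderivative: F(x) = -1/(x**2 + 3); value = -1/6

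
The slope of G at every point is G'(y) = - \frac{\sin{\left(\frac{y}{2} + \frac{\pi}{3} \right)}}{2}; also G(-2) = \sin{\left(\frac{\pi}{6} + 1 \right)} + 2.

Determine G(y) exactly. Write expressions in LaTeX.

G(y) = \cos{\left(\frac{y}{2} + \frac{\pi}{3} \right)} + 2

Any candidate G(y) must reproduce the stated G'(y) exactly.
A general antiderivative is \cos{\left(\frac{y}{2} + \frac{\pi}{3} \right)} + C.
The condition gives C = \sin{\left(\frac{\pi}{6} + 1 \right)} + 2 - (\sin{\left(\frac{\pi}{6} + 1 \right)}) = 2.
So G(y) = \cos{\left(\frac{y}{2} + \frac{\pi}{3} \right)} + 2.
Check: d/dy[\cos{\left(\frac{y}{2} + \frac{\pi}{3} \right)} + 2] = - \frac{\sin{\left(\frac{y}{2} + \frac{\pi}{3} \right)}}{2} = G'(y).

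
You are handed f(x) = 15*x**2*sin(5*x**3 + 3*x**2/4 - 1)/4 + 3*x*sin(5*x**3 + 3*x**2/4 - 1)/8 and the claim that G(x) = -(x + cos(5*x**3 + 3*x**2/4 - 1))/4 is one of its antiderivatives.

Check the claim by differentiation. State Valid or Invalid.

d/dx[G] = 15*x**2*sin(5*x**3 + 3*x**2/4 - 1)/4 + 3*x*sin(5*x**3 + 3*x**2/4 - 1)/8 - 1/4
d/dx[G] - f(x) = -1/4 != 0.

Invalid: d/dx[G] - f = -1/4, which is not 0.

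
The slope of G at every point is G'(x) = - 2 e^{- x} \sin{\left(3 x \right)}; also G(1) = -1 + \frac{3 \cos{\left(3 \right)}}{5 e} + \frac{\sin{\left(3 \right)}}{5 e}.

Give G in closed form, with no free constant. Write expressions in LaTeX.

Recover the given G'(x) by differentiating a candidate G(x); any mismatch rules it out.
A general antiderivative is \frac{e^{- x} \sin{\left(3 x \right)}}{5} + \frac{3 e^{- x} \cos{\left(3 x \right)}}{5} + C.
The condition gives C = -1 + \frac{3 \cos{\left(3 \right)}}{5 e} + \frac{\sin{\left(3 \right)}}{5 e} - (\frac{3 \cos{\left(3 \right)}}{5 e} + \frac{\sin{\left(3 \right)}}{5 e}) = -1.
So G(x) = -1 + \frac{e^{- x} \sin{\left(3 x \right)}}{5} + \frac{3 e^{- x} \cos{\left(3 x \right)}}{5}.
Check: d/dx[-1 + \frac{e^{- x} \sin{\left(3 x \right)}}{5} + \frac{3 e^{- x} \cos{\left(3 x \right)}}{5}] = - 2 e^{- x} \sin{\left(3 x \right)} = G'(x).

G(x) = -1 + \frac{e^{- x} \sin{\left(3 x \right)}}{5} + \frac{3 e^{- x} \cos{\left(3 x \right)}}{5}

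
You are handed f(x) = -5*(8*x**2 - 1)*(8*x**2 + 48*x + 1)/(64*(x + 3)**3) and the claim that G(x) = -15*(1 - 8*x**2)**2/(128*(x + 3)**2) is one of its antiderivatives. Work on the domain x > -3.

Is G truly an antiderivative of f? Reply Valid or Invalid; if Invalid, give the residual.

Invalid: d/dx[G] - f = (-320*x**4 - 1920*x**3 + 240*x + 5)/(32*x**3 + 288*x**2 + 864*x + 864), which is not 0.

d/dx[G] = (-960*x**4 - 5760*x**3 + 720*x + 15)/(64*x**3 + 576*x**2 + 1728*x + 1728)
d/dx[G] - f(x) = (-320*x**4 - 1920*x**3 + 240*x + 5)/(32*x**3 + 288*x**2 + 864*x + 864) != 0.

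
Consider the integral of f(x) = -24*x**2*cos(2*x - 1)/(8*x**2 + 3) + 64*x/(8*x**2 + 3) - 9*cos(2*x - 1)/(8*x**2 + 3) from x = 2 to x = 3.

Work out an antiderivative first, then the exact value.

Antiderivative: F(x) = 4*log(4*x**2 + 3/2) - 3*sin(2*x - 1)/2; value = -4*log(35/2) + 3*sin(3)/2 - 3*sin(5)/2 + 4*log(75/2)

The integrand splits into summands that can be handled one at a time.
F(x) = 4*log(4*x**2 + 3/2) - 3*sin(2*x - 1)/2 is an antiderivative of f.
Check: d/dx[4*log(4*x**2 + 3/2) - 3*sin(2*x - 1)/2] = (-24*x**2*cos(2*x - 1) + 64*x - 9*cos(2*x - 1))/(8*x**2 + 3), which equals f(x).
F(3) = -3*sin(5)/2 + 4*log(75/2); F(2) = -3*sin(3)/2 + 4*log(35/2).
Integral = F(3) - F(2) = -4*log(35/2) + 3*sin(3)/2 - 3*sin(5)/2 + 4*log(75/2).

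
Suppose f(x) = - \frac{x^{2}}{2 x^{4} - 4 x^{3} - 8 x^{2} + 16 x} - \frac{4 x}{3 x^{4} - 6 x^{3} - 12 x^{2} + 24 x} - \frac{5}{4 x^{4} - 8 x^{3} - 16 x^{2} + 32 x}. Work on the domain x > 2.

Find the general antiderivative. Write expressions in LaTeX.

The denominator factors as 12 x \left(x - 2\right)^{2} \left(x + 2\right); partial fractions split f into directly integrable pieces: \frac{7}{384 \left(x + 2\right)} + \frac{53}{384 \left(x - 2\right)} - \frac{71}{96 \left(x - 2\right)^{2}} - \frac{5}{32 x}.
Check: d/dx[\frac{- 60 x \log{\left(x \right)} + 53 x \log{\left(x - 2 \right)} + 7 x \log{\left(x + 2 \right)} + 120 \log{\left(x \right)} - 106 \log{\left(x - 2 \right)} - 14 \log{\left(x + 2 \right)} + 284}{384 \left(x - 2\right)}] = \frac{- 6 x^{2} - 16 x - 15}{12 x^{4} - 24 x^{3} - 48 x^{2} + 96 x}, which equals f(x).

F(x) = \frac{- 60 x \log{\left(x \right)} + 53 x \log{\left(x - 2 \right)} + 7 x \log{\left(x + 2 \right)} + 120 \log{\left(x \right)} - 106 \log{\left(x - 2 \right)} - 14 \log{\left(x + 2 \right)} + 284}{384 \left(x - 2\right)} + C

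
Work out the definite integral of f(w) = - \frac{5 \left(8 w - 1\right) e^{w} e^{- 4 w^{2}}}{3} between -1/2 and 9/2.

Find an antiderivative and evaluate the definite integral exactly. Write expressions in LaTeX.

f matches the chain-rule pattern g'(h)*h' with inner function h(w) = - 4 w^{2} + w; substituting u = h(w) collapses the integral.
F(w) = \frac{5 e^{w} e^{- 4 w^{2}}}{3} is an antiderivative of f.
Check: d/dw[\frac{5 e^{w} e^{- 4 w^{2}}}{3}] = \frac{\left(- 40 w e^{w} + 5 e^{w}\right) e^{- 4 w^{2}}}{3}, which equals f(w).
F(9/2) = \frac{5}{3 e^{\frac{153}{2}}}; F(-1/2) = \frac{5}{3 e^{\frac{3}{2}}}.
Integral = F(9/2) - F(-1/2) = - \frac{5}{3 e^{\frac{3}{2}}} + \frac{5}{3 e^{\frac{153}{2}}}.

Antiderivative: F(w) = \frac{5 e^{w} e^{- 4 w^{2}}}{3}; value = - \frac{5}{3 e^{\frac{3}{2}}} + \frac{5}{3 e^{\frac{153}{2}}}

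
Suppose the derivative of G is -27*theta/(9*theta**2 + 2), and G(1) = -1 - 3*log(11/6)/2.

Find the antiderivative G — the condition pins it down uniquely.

G'(theta) matches the chain-rule pattern g'(h)*h' with inner function h(theta) = 3*theta**2/2 + 1/3; substituting u = h(theta) collapses the integral.
A general antiderivative is -3*log(3*theta**2/2 + 1/3)/2 + C.
The condition gives C = -1 - 3*log(11/6)/2 - (-3*log(11/6)/2) = -1.
So G(theta) = -(3*log(3*theta**2/2 + 1/3) + 2)/2.
Check: d/dtheta[-(3*log(3*theta**2/2 + 1/3) + 2)/2] = -27*theta/(9*theta**2 + 2) = G'(theta).

G(theta) = -(3*log(3*theta**2/2 + 1/3) + 2)/2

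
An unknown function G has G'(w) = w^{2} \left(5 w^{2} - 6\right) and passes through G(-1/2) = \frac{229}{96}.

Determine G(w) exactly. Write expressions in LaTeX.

G(w) = \frac{6 w^{5} - 12 w^{3} + 13}{6}

Since d/dw undoes antidifferentiation here, G(w) must give back the stated G'(w).
A general antiderivative is w^{5} - 2 w^{3} + \frac{5}{3} + C.
The condition gives C = \frac{229}{96} - (\frac{181}{96}) = \frac{1}{2}.
So G(w) = \frac{6 w^{5} - 12 w^{3} + 13}{6}.
Check: d/dw[\frac{6 w^{5} - 12 w^{3} + 13}{6}] = 5 w^{4} - 6 w^{2}, which equals G'(w).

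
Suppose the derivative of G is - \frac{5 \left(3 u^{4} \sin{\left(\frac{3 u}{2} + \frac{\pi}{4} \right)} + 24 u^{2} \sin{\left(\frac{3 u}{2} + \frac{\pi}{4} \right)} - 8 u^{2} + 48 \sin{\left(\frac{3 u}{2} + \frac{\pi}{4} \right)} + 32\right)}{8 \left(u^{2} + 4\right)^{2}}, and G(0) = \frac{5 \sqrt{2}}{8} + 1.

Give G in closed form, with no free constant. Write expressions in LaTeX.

Whatever form G(u) takes, its d/du must return the stated G'(u).
A general antiderivative is - \frac{5 u}{u^{2} + 4} + \frac{5 \cos{\left(\frac{3 u}{2} + \frac{\pi}{4} \right)}}{4} + C.
The condition gives C = \frac{5 \sqrt{2}}{8} + 1 - (\frac{5 \sqrt{2}}{8}) = 1.
So G(u) = - \frac{5 u}{u^{2} + 4} + \frac{5 \cos{\left(\frac{3 u}{2} + \frac{\pi}{4} \right)}}{4} + 1.
Check: d/du[- \frac{5 u}{u^{2} + 4} + \frac{5 \cos{\left(\frac{3 u}{2} + \frac{\pi}{4} \right)}}{4} + 1] = \frac{- 15 u^{4} \sin{\left(\frac{3 u}{2} + \frac{\pi}{4} \right)} - 120 u^{2} \sin{\left(\frac{3 u}{2} + \frac{\pi}{4} \right)} + 40 u^{2} - 240 \sin{\left(\frac{3 u}{2} + \frac{\pi}{4} \right)} - 160}{8 u^{4} + 64 u^{2} + 128}, which equals G'(u).

G(u) = - \frac{5 u}{u^{2} + 4} + \frac{5 \cos{\left(\frac{3 u}{2} + \frac{\pi}{4} \right)}}{4} + 1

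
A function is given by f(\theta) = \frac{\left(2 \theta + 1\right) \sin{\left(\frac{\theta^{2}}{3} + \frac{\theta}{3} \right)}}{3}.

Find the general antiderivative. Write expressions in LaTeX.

F(\theta) = - \cos{\left(\frac{\theta^{2}}{3} + \frac{\theta}{3} \right)} + C

The substitution u = \frac{\theta^{2}}{3} + \frac{\theta}{3} works: f is exactly (dF/du)*(du/d\theta) for that inner function.
Check: d/d\theta[- \cos{\left(\frac{\theta^{2}}{3} + \frac{\theta}{3} \right)}] = \frac{2 \theta \sin{\left(\frac{\theta^{2}}{3} + \frac{\theta}{3} \right)}}{3} + \frac{\sin{\left(\frac{\theta^{2}}{3} + \frac{\theta}{3} \right)}}{3}, which equals f(\theta).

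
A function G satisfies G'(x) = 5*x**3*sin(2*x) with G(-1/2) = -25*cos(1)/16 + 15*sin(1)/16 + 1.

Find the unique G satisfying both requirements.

The proposed G(x) is checked by its d/dx: the result must match the given G'(x).
A general antiderivative is -5*x**3*cos(2*x)/2 + 15*x**2*sin(2*x)/4 + 15*x*cos(2*x)/4 - 15*sin(2*x)/8 + C.
The condition gives C = -25*cos(1)/16 + 15*sin(1)/16 + 1 - (-25*cos(1)/16 + 15*sin(1)/16) = 1.
So G(x) = -5*x**3*cos(2*x)/2 + 15*x**2*sin(2*x)/4 + 15*x*cos(2*x)/4 - 15*sin(2*x)/8 + 1.
Check: d/dx[-5*x**3*cos(2*x)/2 + 15*x**2*sin(2*x)/4 + 15*x*cos(2*x)/4 - 15*sin(2*x)/8 + 1] = 5*x**3*sin(2*x) = G'(x).

G(x) = -5*x**3*cos(2*x)/2 + 15*x**2*sin(2*x)/4 + 15*x*cos(2*x)/4 - 15*sin(2*x)/8 + 1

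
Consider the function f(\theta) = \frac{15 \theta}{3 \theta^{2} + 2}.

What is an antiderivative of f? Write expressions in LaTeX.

f matches the chain-rule pattern g'(h)*h' with inner function h(\theta) = 3 \theta^{2} + 2; substituting u = h(\theta) collapses the integral.
Check: d/d\theta[\frac{5 \log{\left(3 \theta^{2} + 2 \right)}}{2}] = \frac{15 \theta}{3 \theta^{2} + 2} = f(\theta).

An antiderivative is F(\theta) = \frac{5 \log{\left(3 \theta^{2} + 2 \right)}}{2}.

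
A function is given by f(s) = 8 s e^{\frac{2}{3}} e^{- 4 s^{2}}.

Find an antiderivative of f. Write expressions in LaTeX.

An antiderivative is F(s) = - e^{\frac{2}{3}} e^{- 4 s^{2}}.

f matches the chain-rule pattern g'(h)*h' with inner function h(s) = \frac{2}{3} - 4 s^{2}; substituting u = h(s) collapses the integral.
Check: d/ds[- e^{\frac{2}{3}} e^{- 4 s^{2}}] = 8 s e^{\frac{2}{3}} e^{- 4 s^{2}} = f(s).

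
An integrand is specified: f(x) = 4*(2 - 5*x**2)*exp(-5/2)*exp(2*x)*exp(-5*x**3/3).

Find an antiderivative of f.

The substitution u = -5*x**3/3 + 2*x - 5/2 works: f is exactly (dF/du)*(du/dx) for that inner function.
Check: d/dx[4*exp(-5/2)*exp(2*x)*exp(-5*x**3/3)] = (-20*x**2*exp(2*x) + 8*exp(2*x))*exp(-5/2)*exp(-5*x**3/3), which equals f(x).

An antiderivative is F(x) = 4*exp(-5/2)*exp(2*x)*exp(-5*x**3/3).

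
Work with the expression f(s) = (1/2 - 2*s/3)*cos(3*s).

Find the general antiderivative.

A candidate is checked by its d/ds: the result must match f(s).
Check: d/ds[-2*s*sin(3*s)/9 + sin(3*s)/6 - 2*cos(3*s)/27] = -2*s*cos(3*s)/3 + cos(3*s)/2, which equals f(s).

F(s) = -2*s*sin(3*s)/9 + sin(3*s)/6 - 2*cos(3*s)/27 + C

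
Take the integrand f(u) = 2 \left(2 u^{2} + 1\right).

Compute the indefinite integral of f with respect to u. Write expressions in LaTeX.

F(u) = \frac{4 u^{3}}{3} + 2 u + C

Whatever form F(u) takes, F'(u) = f(u) is non-negotiable.
Check: d/du[\frac{4 u^{3}}{3} + 2 u] = 4 u^{2} + 2, which equals f(u).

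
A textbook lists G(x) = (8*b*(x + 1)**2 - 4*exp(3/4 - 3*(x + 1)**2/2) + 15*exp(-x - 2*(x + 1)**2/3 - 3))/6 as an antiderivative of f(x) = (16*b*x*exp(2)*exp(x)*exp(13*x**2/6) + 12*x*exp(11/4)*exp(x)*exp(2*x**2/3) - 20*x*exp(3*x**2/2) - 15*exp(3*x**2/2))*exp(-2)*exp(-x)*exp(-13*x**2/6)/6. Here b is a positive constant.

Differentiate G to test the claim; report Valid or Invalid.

d/dx[G] = (16*b*x*exp(53/12)*exp(16*x/3)*exp(13*x**2/6) + 16*b*exp(53/12)*exp(16*x/3)*exp(13*x**2/6) + 12*x*exp(11/3)*exp(7*x/3)*exp(2*x**2/3) - 20*x*exp(3/4)*exp(3*x)*exp(3*x**2/2) + 12*exp(11/3)*exp(7*x/3)*exp(2*x**2/3) - 35*exp(3/4)*exp(3*x)*exp(3*x**2/2))*exp(-53/12)*exp(-16*x/3)*exp(-13*x**2/6)/6
d/dx[G] - f(x) = (16*b*exp(77/12)*exp(19*x/3)*exp(13*x**2/3) - 12*x*exp(43/6)*exp(19*x/3)*exp(17*x**2/6) + 20*x*exp(53/12)*exp(16*x/3)*exp(11*x**2/3) + 12*x*exp(17/3)*exp(10*x/3)*exp(17*x**2/6) - 20*x*exp(11/4)*exp(4*x)*exp(11*x**2/3) + 15*exp(53/12)*exp(16*x/3)*exp(11*x**2/3) + 12*exp(17/3)*exp(10*x/3)*exp(17*x**2/6) - 35*exp(11/4)*exp(4*x)*exp(11*x**2/3))*exp(-77/12)*exp(-19*x/3)*exp(-13*x**2/3)/6 != 0.

Invalid: d/dx[G] - f = (16*b*exp(77/12)*exp(19*x/3)*exp(13*x**2/3) - 12*x*exp(43/6)*exp(19*x/3)*exp(17*x**2/6) + 20*x*exp(53/12)*exp(16*x/3)*exp(11*x**2/3) + 12*x*exp(17/3)*exp(10*x/3)*exp(17*x**2/6) - 20*x*exp(11/4)*exp(4*x)*exp(11*x**2/3) + 15*exp(53/12)*exp(16*x/3)*exp(11*x**2/3) + 12*exp(17/3)*exp(10*x/3)*exp(17*x**2/6) - 35*exp(11/4)*exp(4*x)*exp(11*x**2/3))*exp(-77/12)*exp(-19*x/3)*exp(-13*x**2/3)/6, which is not 0.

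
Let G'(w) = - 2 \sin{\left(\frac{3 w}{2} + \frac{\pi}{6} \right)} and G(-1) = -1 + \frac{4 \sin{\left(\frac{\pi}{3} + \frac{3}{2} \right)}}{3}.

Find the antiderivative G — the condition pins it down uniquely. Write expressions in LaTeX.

Check a candidate G(w) by differentiating: d/dw[G] must match the given G'(w).
A general antiderivative is \frac{4 \cos{\left(\frac{3 w}{2} + \frac{\pi}{6} \right)}}{3} + C.
The condition gives C = -1 + \frac{4 \sin{\left(\frac{\pi}{3} + \frac{3}{2} \right)}}{3} - (\frac{4 \sin{\left(\frac{\pi}{3} + \frac{3}{2} \right)}}{3}) = -1.
So G(w) = \frac{4 \cos{\left(\frac{3 w}{2} + \frac{\pi}{6} \right)}}{3} - 1.
Check: d/dw[\frac{4 \cos{\left(\frac{3 w}{2} + \frac{\pi}{6} \right)}}{3} - 1] = - 2 \sin{\left(\frac{3 w}{2} + \frac{\pi}{6} \right)} = G'(w).

G(w) = \frac{4 \cos{\left(\frac{3 w}{2} + \frac{\pi}{6} \right)}}{3} - 1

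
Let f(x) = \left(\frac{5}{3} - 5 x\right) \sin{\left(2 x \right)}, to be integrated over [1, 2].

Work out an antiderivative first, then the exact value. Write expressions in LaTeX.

Antiderivative: F(x) = \frac{5 x \cos{\left(2 x \right)}}{2} - \frac{5 \sin{\left(2 x \right)}}{4} - \frac{5 \cos{\left(2 x \right)}}{6}; value = \frac{25 \cos{\left(4 \right)}}{6} - \frac{5 \cos{\left(2 \right)}}{3} - \frac{5 \sin{\left(4 \right)}}{4} + \frac{5 \sin{\left(2 \right)}}{4}

Recover f(x) by differentiating a candidate F(x); any mismatch rules it out.
F(x) = \frac{5 x \cos{\left(2 x \right)}}{2} - \frac{5 \sin{\left(2 x \right)}}{4} - \frac{5 \cos{\left(2 x \right)}}{6} is an antiderivative of f.
Check: d/dx[\frac{5 x \cos{\left(2 x \right)}}{2} - \frac{5 \sin{\left(2 x \right)}}{4} - \frac{5 \cos{\left(2 x \right)}}{6}] = - 5 x \sin{\left(2 x \right)} + \frac{5 \sin{\left(2 x \right)}}{3}, which equals f(x).
F(2) = \frac{25 \cos{\left(4 \right)}}{6} - \frac{5 \sin{\left(4 \right)}}{4}; F(1) = - \frac{5 \sin{\left(2 \right)}}{4} + \frac{5 \cos{\left(2 \right)}}{3}.
Integral = F(2) - F(1) = \frac{25 \cos{\left(4 \right)}}{6} - \frac{5 \cos{\left(2 \right)}}{3} - \frac{5 \sin{\left(4 \right)}}{4} + \frac{5 \sin{\left(2 \right)}}{4}.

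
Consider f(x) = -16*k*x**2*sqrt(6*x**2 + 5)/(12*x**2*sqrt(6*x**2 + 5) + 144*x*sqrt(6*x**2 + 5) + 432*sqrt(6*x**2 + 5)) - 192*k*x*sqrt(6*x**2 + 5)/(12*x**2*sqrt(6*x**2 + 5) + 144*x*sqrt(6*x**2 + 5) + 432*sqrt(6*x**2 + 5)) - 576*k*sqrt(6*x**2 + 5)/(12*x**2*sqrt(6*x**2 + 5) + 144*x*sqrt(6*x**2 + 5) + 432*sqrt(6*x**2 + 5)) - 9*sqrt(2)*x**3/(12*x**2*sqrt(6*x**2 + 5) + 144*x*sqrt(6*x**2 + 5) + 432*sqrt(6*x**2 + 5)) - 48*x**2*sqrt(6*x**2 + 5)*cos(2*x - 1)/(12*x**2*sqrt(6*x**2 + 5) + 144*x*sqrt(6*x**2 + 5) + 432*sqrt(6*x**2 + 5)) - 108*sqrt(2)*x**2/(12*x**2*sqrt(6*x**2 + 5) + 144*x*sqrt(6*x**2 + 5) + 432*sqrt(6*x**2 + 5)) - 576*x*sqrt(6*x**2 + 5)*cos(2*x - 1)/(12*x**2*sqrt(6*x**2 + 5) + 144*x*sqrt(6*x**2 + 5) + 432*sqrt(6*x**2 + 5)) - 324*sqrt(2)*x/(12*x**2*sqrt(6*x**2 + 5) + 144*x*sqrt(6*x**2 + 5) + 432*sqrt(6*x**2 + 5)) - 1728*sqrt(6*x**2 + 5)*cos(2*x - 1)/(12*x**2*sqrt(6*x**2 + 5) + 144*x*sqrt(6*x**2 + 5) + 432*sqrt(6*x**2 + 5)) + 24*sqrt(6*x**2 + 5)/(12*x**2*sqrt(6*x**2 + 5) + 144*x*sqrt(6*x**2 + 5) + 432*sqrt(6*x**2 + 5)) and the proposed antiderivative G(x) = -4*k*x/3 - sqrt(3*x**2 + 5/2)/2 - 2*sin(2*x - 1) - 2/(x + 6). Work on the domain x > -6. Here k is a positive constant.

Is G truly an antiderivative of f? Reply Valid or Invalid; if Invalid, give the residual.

d/dx[G] = (-8*k*x**2*sqrt(6*x**2 + 5) - 96*k*x*sqrt(6*x**2 + 5) - 288*k*sqrt(6*x**2 + 5) - 9*sqrt(2)*x**3 - 24*x**2*sqrt(6*x**2 + 5)*cos(2*x - 1) - 108*sqrt(2)*x**2 - 288*x*sqrt(6*x**2 + 5)*cos(2*x - 1) - 324*sqrt(2)*x - 864*sqrt(6*x**2 + 5)*cos(2*x - 1) + 12*sqrt(6*x**2 + 5))/(6*x**2*sqrt(6*x**2 + 5) + 72*x*sqrt(6*x**2 + 5) + 216*sqrt(6*x**2 + 5))
d/dx[G] - f(x) = -3*sqrt(2)*x*sqrt(6*x**2 + 5)/(24*x**2 + 20) != 0.

Invalid: d/dx[G] - f = -3*sqrt(2)*x*sqrt(6*x**2 + 5)/(24*x**2 + 20), which is not 0.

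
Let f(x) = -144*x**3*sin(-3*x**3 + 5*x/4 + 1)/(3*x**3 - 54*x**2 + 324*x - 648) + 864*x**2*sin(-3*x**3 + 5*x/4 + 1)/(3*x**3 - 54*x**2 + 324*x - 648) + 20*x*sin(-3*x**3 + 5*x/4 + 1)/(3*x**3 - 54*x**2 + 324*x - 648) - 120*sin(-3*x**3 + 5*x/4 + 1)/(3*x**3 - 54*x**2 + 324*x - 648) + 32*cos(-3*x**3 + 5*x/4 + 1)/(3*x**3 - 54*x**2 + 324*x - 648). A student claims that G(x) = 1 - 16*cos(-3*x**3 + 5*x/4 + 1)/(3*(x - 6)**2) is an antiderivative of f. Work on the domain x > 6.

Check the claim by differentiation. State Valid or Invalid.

Valid: G'(x) = f(x).

d/dx[G] = (-144*x**3*sin(-3*x**3 + 5*x/4 + 1) + 864*x**2*sin(-3*x**3 + 5*x/4 + 1) + 20*x*sin(-3*x**3 + 5*x/4 + 1) - 120*sin(-3*x**3 + 5*x/4 + 1) + 32*cos(-3*x**3 + 5*x/4 + 1))/(3*x**3 - 54*x**2 + 324*x - 648)
This equals f(x) exactly, so the claim holds.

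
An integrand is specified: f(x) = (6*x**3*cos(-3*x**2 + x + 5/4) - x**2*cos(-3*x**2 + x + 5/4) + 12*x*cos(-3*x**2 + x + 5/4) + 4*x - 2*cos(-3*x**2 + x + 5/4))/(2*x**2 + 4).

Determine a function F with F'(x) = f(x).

For F(x) to be correct the identity F'(x) - f(x) = 0 must hold.
Check: d/dx[log(x**2/2 + 1) - sin(-3*x**2 + x + 5/4)/2] = (6*x**3*cos(-3*x**2 + x + 5/4) - x**2*cos(-3*x**2 + x + 5/4) + 12*x*cos(-3*x**2 + x + 5/4) + 4*x - 2*cos(-3*x**2 + x + 5/4))/(2*x**2 + 4) = f(x).

An antiderivative is F(x) = log(x**2/2 + 1) - sin(-3*x**2 + x + 5/4)/2.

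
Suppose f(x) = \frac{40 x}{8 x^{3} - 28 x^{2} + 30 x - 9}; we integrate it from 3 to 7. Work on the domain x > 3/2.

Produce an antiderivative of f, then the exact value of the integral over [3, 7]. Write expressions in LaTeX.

Antiderivative: F(x) = \frac{5 \left(- 2 x \log{\left(x - \frac{3}{2} \right)} + 2 x \log{\left(x - \frac{1}{2} \right)} + 3 \log{\left(x - \frac{3}{2} \right)} - 3 \log{\left(x - \frac{1}{2} \right)} - 6\right)}{2 \left(2 x - 3\right)}; value = - \frac{5 \log{\left(\frac{11}{2} \right)}}{2} - \frac{5 \log{\left(\frac{5}{2} \right)}}{2} + \frac{5 \log{\left(\frac{3}{2} \right)}}{2} + \frac{40}{11} + \frac{5 \log{\left(\frac{13}{2} \right)}}{2}

Factor the denominator (\left(2 x - 3\right)^{2} \left(2 x - 1\right)) and decompose: f = \frac{5}{2 x - 1} - \frac{5}{2 x - 3} + \frac{30}{\left(2 x - 3\right)^{2}}; each piece integrates to a log, atan, or power term.
F(x) = \frac{5 \left(- 2 x \log{\left(x - \frac{3}{2} \right)} + 2 x \log{\left(x - \frac{1}{2} \right)} + 3 \log{\left(x - \frac{3}{2} \right)} - 3 \log{\left(x - \frac{1}{2} \right)} - 6\right)}{2 \left(2 x - 3\right)} is an antiderivative of f.
Check: d/dx[\frac{5 \left(- 2 x \log{\left(x - \frac{3}{2} \right)} + 2 x \log{\left(x - \frac{1}{2} \right)} + 3 \log{\left(x - \frac{3}{2} \right)} - 3 \log{\left(x - \frac{1}{2} \right)} - 6\right)}{2 \left(2 x - 3\right)}] = \frac{40 x}{8 x^{3} - 28 x^{2} + 30 x - 9} = f(x).
F(7) = - \frac{5 \log{\left(\frac{11}{2} \right)}}{2} - \frac{15}{11} + \frac{5 \log{\left(\frac{13}{2} \right)}}{2}; F(3) = -5 - \frac{5 \log{\left(\frac{3}{2} \right)}}{2} + \frac{5 \log{\left(\frac{5}{2} \right)}}{2}.
Integral = F(7) - F(3) = - \frac{5 \log{\left(\frac{11}{2} \right)}}{2} - \frac{5 \log{\left(\frac{5}{2} \right)}}{2} + \frac{5 \log{\left(\frac{3}{2} \right)}}{2} + \frac{40}{11} + \frac{5 \log{\left(\frac{13}{2} \right)}}{2}.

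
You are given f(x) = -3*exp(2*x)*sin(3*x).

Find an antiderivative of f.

A first test for any F(x): its x-derivative must equal f(x) identically.
Check: d/dx[-6*exp(2*x)*sin(3*x)/13 + 9*exp(2*x)*cos(3*x)/13] = -3*exp(2*x)*sin(3*x) = f(x).

An antiderivative is F(x) = -6*exp(2*x)*sin(3*x)/13 + 9*exp(2*x)*cos(3*x)/13.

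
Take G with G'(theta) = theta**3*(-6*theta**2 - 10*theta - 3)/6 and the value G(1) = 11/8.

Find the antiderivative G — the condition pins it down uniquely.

G(theta) = -theta**6/6 - theta**5/3 - theta**4/8 + 2

For G(theta) to be correct, d/dtheta[G] must agree with the stated G'(theta) identically.
A general antiderivative is -theta**6/6 - theta**5/3 - theta**4/8 + C.
The condition gives C = 11/8 - (-5/8) = 2.
So G(theta) = -theta**6/6 - theta**5/3 - theta**4/8 + 2.
Check: d/dtheta[-theta**6/6 - theta**5/3 - theta**4/8 + 2] = -theta**5 - 5*theta**4/3 - theta**3/2, which equals G'(theta).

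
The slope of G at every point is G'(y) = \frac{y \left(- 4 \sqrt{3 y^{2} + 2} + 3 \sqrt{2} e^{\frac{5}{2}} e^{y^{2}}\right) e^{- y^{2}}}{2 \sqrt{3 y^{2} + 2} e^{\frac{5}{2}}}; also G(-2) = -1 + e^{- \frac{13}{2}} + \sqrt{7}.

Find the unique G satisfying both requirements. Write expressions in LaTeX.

Recover the given G'(y) by differentiating a candidate G(y); any mismatch rules it out.
A general antiderivative is \sqrt{\frac{3 y^{2}}{2} + 1} + e^{- y^{2} - \frac{5}{2}} + C.
The condition gives C = -1 + e^{- \frac{13}{2}} + \sqrt{7} - (e^{- \frac{13}{2}} + \sqrt{7}) = -1.
So G(y) = \sqrt{\frac{3 y^{2}}{2} + 1} + e^{- y^{2} - \frac{5}{2}} - 1.
Check: d/dy[\sqrt{\frac{3 y^{2}}{2} + 1} + e^{- y^{2} - \frac{5}{2}} - 1] = \frac{\left(- 4 y \sqrt{3 y^{2} + 2} + 3 \sqrt{2} y e^{\frac{5}{2}} e^{y^{2}}\right) e^{- y^{2}}}{2 \sqrt{3 y^{2} + 2} e^{\frac{5}{2}}}, which equals G'(y).

G(y) = \sqrt{\frac{3 y^{2}}{2} + 1} + e^{- y^{2} - \frac{5}{2}} - 1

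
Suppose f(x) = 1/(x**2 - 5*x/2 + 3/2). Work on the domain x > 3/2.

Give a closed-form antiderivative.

An antiderivative is F(x) = 2*log(x - 3/2) - 2*log(x - 1).

Factor the denominator ((x - 1)*(2*x - 3)) and decompose: f = 4/(2*x - 3) - 2/(x - 1); each piece integrates to a log, atan, or power term.
Check: d/dx[2*log(x - 3/2) - 2*log(x - 1)] = 2/(2*x**2 - 5*x + 3), which equals f(x).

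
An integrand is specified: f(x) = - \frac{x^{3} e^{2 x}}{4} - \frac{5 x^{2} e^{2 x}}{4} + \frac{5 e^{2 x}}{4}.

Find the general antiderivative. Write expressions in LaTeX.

F(x) = - \frac{\left(4 x^{3} + 14 x^{2} - 14 x - 13\right) e^{2 x}}{32} + C

f has the shape u'v + uv' for u = - \frac{x^{3}}{8} - \frac{7 x^{2}}{16} + \frac{7 x}{16} + \frac{13}{32} and v = e^{2 x} — it is the derivative of the product u*v.
Check: d/dx[- \frac{\left(4 x^{3} + 14 x^{2} - 14 x - 13\right) e^{2 x}}{32}] = - \frac{x^{3} e^{2 x}}{4} - \frac{5 x^{2} e^{2 x}}{4} + \frac{5 e^{2 x}}{4} = f(x).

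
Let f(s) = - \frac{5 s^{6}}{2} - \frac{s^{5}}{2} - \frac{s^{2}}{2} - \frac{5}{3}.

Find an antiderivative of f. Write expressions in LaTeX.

An antiderivative is F(s) = - \frac{s \left(30 s^{6} + 7 s^{5} + 14 s^{2} + 140\right)}{84}.

The integrand splits into summands that can be handled one at a time.
Check: d/ds[- \frac{s \left(30 s^{6} + 7 s^{5} + 14 s^{2} + 140\right)}{84}] = - \frac{5 s^{6}}{2} - \frac{s^{5}}{2} - \frac{s^{2}}{2} - \frac{5}{3} = f(s).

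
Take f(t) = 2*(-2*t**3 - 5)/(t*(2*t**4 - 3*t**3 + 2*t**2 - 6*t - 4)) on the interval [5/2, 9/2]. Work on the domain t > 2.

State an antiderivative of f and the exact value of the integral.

Antiderivative: F(t) = 5*log(t)/2 - 7*log(t - 2)/10 - 76*log(t + 1/2)/45 - log(t**2 + 2)/18 - 13*sqrt(2)*atan(sqrt(2)*t/2)/18; value = -16*log(5/2)/5 - 76*log(5)/45 - 13*sqrt(2)*atan(9*sqrt(2)/4)/18 - 7*log(2)/10 - log(89/4)/18 + log(33/4)/18 + 13*sqrt(2)*atan(5*sqrt(2)/4)/18 + 76*log(3)/45 + 5*log(9/2)/2

The denominator factors as t*(t - 2)*(2*t + 1)*(t**2 + 2); partial fractions split f into directly integrable pieces: -(t + 13)/(9*(t**2 + 2)) - 152/(45*(2*t + 1)) - 7/(10*(t - 2)) + 5/(2*t).
F(t) = 5*log(t)/2 - 7*log(t - 2)/10 - 76*log(t + 1/2)/45 - log(t**2 + 2)/18 - 13*sqrt(2)*atan(sqrt(2)*t/2)/18 is an antiderivative of f.
Check: d/dt[5*log(t)/2 - 7*log(t - 2)/10 - 76*log(t + 1/2)/45 - log(t**2 + 2)/18 - 13*sqrt(2)*atan(sqrt(2)*t/2)/18] = (-4*t**3 - 10)/(2*t**5 - 3*t**4 + 2*t**3 - 6*t**2 - 4*t), which equals f(t).
F(9/2) = -76*log(5)/45 - 13*sqrt(2)*atan(9*sqrt(2)/4)/18 - 7*log(5/2)/10 - log(89/4)/18 + 5*log(9/2)/2; F(5/2) = -76*log(3)/45 - 13*sqrt(2)*atan(5*sqrt(2)/4)/18 - log(33/4)/18 + 7*log(2)/10 + 5*log(5/2)/2.
Integral = F(9/2) - F(5/2) = -16*log(5/2)/5 - 76*log(5)/45 - 13*sqrt(2)*atan(9*sqrt(2)/4)/18 - 7*log(2)/10 - log(89/4)/18 + log(33/4)/18 + 13*sqrt(2)*atan(5*sqrt(2)/4)/18 + 76*log(3)/45 + 5*log(9/2)/2.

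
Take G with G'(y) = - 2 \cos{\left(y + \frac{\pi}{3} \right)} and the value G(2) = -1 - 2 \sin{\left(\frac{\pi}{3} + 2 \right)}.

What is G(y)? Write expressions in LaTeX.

G(y) = - 2 \sin{\left(y + \frac{\pi}{3} \right)} - 1

Any candidate G(y) must reproduce the stated G'(y) exactly.
A general antiderivative is - 2 \sin{\left(y + \frac{\pi}{3} \right)} + C.
The condition gives C = -1 - 2 \sin{\left(\frac{\pi}{3} + 2 \right)} - (- 2 \sin{\left(\frac{\pi}{3} + 2 \right)}) = -1.
So G(y) = - 2 \sin{\left(y + \frac{\pi}{3} \right)} - 1.
Check: d/dy[- 2 \sin{\left(y + \frac{\pi}{3} \right)} - 1] = - 2 \cos{\left(y + \frac{\pi}{3} \right)} = G'(y).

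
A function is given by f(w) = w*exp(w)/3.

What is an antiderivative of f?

An antiderivative is F(w) = w*exp(w)/3 - exp(w)/3.

f has the shape u'v + uv' for u = w/3 - 1/3 and v = exp(w) — it is the derivative of the product u*v.
Check: d/dw[w*exp(w)/3 - exp(w)/3] = w*exp(w)/3 = f(w).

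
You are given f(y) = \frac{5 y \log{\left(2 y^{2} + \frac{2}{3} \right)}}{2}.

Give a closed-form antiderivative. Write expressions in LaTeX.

An antiderivative is F(y) = \frac{5 \left(3 y^{2} \log{\left(2 y^{2} + \frac{2}{3} \right)} - 3 y^{2} + \log{\left(3 y^{2} + 1 \right)}\right)}{12}.

For F(y) to be correct the identity F'(y) - f(y) = 0 must hold.
Check: d/dy[\frac{5 \left(3 y^{2} \log{\left(2 y^{2} + \frac{2}{3} \right)} - 3 y^{2} + \log{\left(3 y^{2} + 1 \right)}\right)}{12}] = \frac{5 y \log{\left(y^{2} + \frac{1}{3} \right)}}{2} + \frac{5 y \log{\left(2 \right)}}{2}, which equals f(y).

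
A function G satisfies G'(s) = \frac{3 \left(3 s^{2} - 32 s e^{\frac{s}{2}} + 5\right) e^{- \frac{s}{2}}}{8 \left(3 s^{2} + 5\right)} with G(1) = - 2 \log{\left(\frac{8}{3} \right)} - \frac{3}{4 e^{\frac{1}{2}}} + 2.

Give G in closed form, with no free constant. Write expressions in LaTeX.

Any candidate G(s) must reproduce the stated G'(s) exactly.
A general antiderivative is - 2 \log{\left(s^{2} + \frac{5}{3} \right)} - \frac{3 e^{- \frac{s}{2}}}{4} + C.
The condition gives C = - 2 \log{\left(\frac{8}{3} \right)} - \frac{3}{4 e^{\frac{1}{2}}} + 2 - (- 2 \log{\left(\frac{8}{3} \right)} - \frac{3}{4 e^{\frac{1}{2}}}) = 2.
So G(s) = \frac{\left(- 8 e^{\frac{s}{2}} \log{\left(s^{2} + \frac{5}{3} \right)} + 8 e^{\frac{s}{2}} - 3\right) e^{- \frac{s}{2}}}{4}.
Check: d/ds[\frac{\left(- 8 e^{\frac{s}{2}} \log{\left(s^{2} + \frac{5}{3} \right)} + 8 e^{\frac{s}{2}} - 3\right) e^{- \frac{s}{2}}}{4}] = \frac{9 s^{2} - 96 s e^{\frac{s}{2}} + 15}{24 s^{2} e^{\frac{s}{2}} + 40 e^{\frac{s}{2}}}, which equals G'(s).

G(s) = \frac{\left(- 8 e^{\frac{s}{2}} \log{\left(s^{2} + \frac{5}{3} \right)} + 8 e^{\frac{s}{2}} - 3\right) e^{- \frac{s}{2}}}{4}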